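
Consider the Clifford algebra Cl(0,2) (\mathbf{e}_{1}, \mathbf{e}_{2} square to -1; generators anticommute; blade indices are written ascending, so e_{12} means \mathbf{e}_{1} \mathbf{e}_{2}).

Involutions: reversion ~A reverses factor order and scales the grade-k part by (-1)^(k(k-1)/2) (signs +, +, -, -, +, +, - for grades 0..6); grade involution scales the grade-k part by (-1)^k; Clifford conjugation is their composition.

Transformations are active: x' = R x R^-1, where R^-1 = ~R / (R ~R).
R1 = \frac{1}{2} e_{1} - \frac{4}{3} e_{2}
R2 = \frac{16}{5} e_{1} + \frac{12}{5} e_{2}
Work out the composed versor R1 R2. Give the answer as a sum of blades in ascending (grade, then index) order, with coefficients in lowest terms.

Distribute over the terms of R1 (each basis-blade product reordered to ascending indices, repeated generators contracted through their squares):
(\frac{1}{2} e_{1}) R2 = -\frac{8}{5} + \frac{6}{5} e_{12}
(-\frac{4}{3} e_{2}) R2 = \frac{16}{5} + \frac{64}{15} e_{12}
Summing the partial products and collecting blades:
Answer: \frac{8}{5} + \frac{82}{15} e_{12}


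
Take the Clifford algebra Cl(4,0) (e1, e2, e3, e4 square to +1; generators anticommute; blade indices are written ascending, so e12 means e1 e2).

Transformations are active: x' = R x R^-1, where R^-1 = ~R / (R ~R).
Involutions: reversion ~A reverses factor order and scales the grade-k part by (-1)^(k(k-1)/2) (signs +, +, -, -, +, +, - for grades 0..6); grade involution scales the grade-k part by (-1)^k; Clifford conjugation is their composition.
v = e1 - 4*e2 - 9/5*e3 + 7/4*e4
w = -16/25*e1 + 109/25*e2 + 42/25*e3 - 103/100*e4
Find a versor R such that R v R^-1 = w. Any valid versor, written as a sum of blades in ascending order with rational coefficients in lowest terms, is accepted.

Take R = v + w = 9/25*e1 + 9/25*e2 - 3/25*e3 + 18/25*e4. Because q(v) = q(w) = 9321/400, conjugation by R sends v exactly to w.
Answer: 9/25*e1 + 9/25*e2 - 3/25*e3 + 18/25*e4


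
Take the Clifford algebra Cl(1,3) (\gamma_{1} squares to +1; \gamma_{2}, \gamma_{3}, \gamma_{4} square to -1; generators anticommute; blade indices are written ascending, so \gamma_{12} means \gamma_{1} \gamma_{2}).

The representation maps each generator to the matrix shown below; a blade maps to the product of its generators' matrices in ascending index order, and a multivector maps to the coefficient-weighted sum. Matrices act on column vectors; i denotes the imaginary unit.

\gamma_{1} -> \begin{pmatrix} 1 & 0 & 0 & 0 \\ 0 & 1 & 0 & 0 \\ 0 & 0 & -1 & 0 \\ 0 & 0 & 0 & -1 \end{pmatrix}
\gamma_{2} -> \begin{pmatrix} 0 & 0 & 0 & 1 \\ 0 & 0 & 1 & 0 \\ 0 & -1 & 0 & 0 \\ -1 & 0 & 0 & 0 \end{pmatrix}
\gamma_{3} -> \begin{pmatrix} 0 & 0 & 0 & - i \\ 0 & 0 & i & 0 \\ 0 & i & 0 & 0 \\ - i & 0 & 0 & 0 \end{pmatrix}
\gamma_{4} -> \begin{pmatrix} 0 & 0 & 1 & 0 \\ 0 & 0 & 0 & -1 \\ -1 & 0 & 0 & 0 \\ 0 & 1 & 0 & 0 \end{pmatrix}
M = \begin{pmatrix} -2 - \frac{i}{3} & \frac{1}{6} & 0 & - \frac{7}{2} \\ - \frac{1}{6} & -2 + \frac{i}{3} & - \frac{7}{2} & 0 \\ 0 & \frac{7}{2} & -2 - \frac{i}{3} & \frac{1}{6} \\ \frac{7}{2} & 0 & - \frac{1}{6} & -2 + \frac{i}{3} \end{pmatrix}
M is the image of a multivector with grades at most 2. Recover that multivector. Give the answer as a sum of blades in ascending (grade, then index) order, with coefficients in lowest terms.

Method: the blade images are trace-orthogonal — tr(rho(e_A) rho(e_B)^-1) = 4 if A = B and 0 otherwise — and rho(e_A)^-1 = (e_A)^2 * rho(e_A) with (e_A)^2 = +1 or -1, so the coefficient of e_A in the preimage is (e_A)^2 * tr(M rho(e_A))/4.
Nonzero projections over blades of grade <= 2: 1: (1)^2 = +1, tr(M 1) = -8, coefficient -2; \gamma_{2}: (\gamma_{2})^2 = -1, tr(M rho(\gamma_{2})) = 14, coefficient -\frac{7}{2}; \gamma_{23}: (\gamma_{23})^2 = -1, tr(M rho(\gamma_{23})) = - \frac{4}{3}, coefficient \frac{1}{3}; \gamma_{24}: (\gamma_{24})^2 = -1, tr(M rho(\gamma_{24})) = - \frac{2}{3}, coefficient \frac{1}{6}. Every other blade of grade <= 2 projects to 0.
Answer: -2 - \frac{7}{2} \gamma_{2} + \frac{1}{3} \gamma_{23} + \frac{1}{6} \gamma_{24}


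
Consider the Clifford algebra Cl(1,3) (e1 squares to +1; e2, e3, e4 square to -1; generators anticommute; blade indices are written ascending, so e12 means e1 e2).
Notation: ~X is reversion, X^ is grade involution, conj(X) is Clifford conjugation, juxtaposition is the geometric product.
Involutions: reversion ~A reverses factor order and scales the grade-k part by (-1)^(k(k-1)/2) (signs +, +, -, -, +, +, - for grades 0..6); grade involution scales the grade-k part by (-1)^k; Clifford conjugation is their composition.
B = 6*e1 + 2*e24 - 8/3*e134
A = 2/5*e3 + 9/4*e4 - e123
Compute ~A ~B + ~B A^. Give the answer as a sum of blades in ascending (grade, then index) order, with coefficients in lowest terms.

first term: -9/2*e2 - 42/5*e13 - 373/30*e14 + 6*e23 - 8/3*e24 - 2*e134 + 4/5*e234
second term: -9/2*e2 + 18/5*e13 - 437/30*e14 + 6*e23 + 8/3*e24 + 2*e134 - 4/5*e234
Answer: -9*e2 - 24/5*e13 - 27*e14 + 12*e23


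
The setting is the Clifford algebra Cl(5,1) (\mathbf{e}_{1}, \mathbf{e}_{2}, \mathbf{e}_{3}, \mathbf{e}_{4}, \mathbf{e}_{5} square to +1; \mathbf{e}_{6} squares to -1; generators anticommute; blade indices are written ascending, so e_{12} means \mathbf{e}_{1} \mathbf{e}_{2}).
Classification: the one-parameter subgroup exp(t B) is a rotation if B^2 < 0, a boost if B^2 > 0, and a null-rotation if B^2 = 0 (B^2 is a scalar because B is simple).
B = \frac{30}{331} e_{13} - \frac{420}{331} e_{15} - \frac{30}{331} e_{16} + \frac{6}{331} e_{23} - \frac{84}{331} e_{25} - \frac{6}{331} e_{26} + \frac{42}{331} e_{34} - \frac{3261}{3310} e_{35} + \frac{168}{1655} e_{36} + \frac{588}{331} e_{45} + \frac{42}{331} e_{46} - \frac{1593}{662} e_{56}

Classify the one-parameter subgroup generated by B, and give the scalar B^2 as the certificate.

B^2 term by term: the squares give (\frac{30}{331})^2*(e_{13})^2 + (-\frac{420}{331})^2*(e_{15})^2 + (-\frac{30}{331})^2*(e_{16})^2 + (\frac{6}{331})^2*(e_{23})^2 + (-\frac{84}{331})^2*(e_{25})^2 + (-\frac{6}{331})^2*(e_{26})^2 + (\frac{42}{331})^2*(e_{34})^2 + (-\frac{3261}{3310})^2*(e_{35})^2 + (\frac{168}{1655})^2*(e_{36})^2 + (\frac{588}{331})^2*(e_{45})^2 + (\frac{42}{331})^2*(e_{46})^2 + (-\frac{1593}{662})^2*(e_{56})^2 = \frac{900}{109561}*(-1) + \frac{176400}{109561}*(-1) + \frac{900}{109561}*(+1) + \frac{36}{109561}*(-1) + \frac{7056}{109561}*(-1) + \frac{36}{109561}*(+1) + \frac{1764}{109561}*(-1) + \frac{10634121}{10956100}*(-1) + \frac{28224}{2739025}*(+1) + \frac{345744}{109561}*(-1) + \frac{1764}{109561}*(+1) + \frac{2537649}{438244}*(+1) = 0 (each basis 2-blade squares to minus the product of its generators' squares); cross terms between blades sharing an index anticommute and cancel; the commuting (index-disjoint) pairs give grade-4 terms 2*c*c'*(blade product), which cancel blade by blade — e_{1235}: \frac{5040}{109561} - \frac{5040}{109561} = 0; e_{1236}: \frac{360}{109561} - \frac{360}{109561} = 0; e_{1256}: -\frac{5040}{109561} + \frac{5040}{109561} = 0; e_{1345}: \frac{35280}{109561} - \frac{35280}{109561} = 0; e_{1346}: \frac{2520}{109561} - \frac{2520}{109561} = 0; e_{1356}: -\frac{47790}{109561} + \frac{28224}{109561} + \frac{19566}{109561} = 0; e_{1456}: \frac{35280}{109561} - \frac{35280}{109561} = 0; e_{2345}: \frac{7056}{109561} - \frac{7056}{109561} = 0; e_{2346}: \frac{504}{109561} - \frac{504}{109561} = 0; e_{2356}: -\frac{9558}{109561} + \frac{28224}{547805} + \frac{19566}{547805} = 0; e_{2456}: \frac{7056}{109561} - \frac{7056}{109561} = 0; e_{3456}: -\frac{66906}{109561} + \frac{136962}{547805} + \frac{197568}{547805} = 0 — confirming B is simple. So B^2 = 0.
Answer: null-rotation, certificate B^2 = 0. Because 0 is invariant under every versor sandwich, the classification follows from its sign alone.


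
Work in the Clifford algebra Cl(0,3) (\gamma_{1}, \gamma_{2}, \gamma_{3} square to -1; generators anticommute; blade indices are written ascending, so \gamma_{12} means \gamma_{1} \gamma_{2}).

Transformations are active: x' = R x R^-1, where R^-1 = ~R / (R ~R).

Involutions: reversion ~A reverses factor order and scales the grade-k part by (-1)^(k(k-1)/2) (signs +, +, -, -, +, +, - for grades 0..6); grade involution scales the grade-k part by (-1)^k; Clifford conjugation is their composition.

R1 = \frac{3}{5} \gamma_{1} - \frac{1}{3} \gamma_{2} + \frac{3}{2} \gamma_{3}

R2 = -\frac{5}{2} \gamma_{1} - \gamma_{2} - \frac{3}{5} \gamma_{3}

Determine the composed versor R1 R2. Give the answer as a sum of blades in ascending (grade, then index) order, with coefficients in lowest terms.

Distribute over the terms of R1 (each basis-blade product reordered to ascending indices, repeated generators contracted through their squares):
(\frac{3}{5} \gamma_{1}) R2 = \frac{3}{2} - \frac{3}{5} \gamma_{12} - \frac{9}{25} \gamma_{13}
(-\frac{1}{3} \gamma_{2}) R2 = -\frac{1}{3} - \frac{5}{6} \gamma_{12} + \frac{1}{5} \gamma_{23}
(\frac{3}{2} \gamma_{3}) R2 = \frac{9}{10} + \frac{15}{4} \gamma_{13} + \frac{3}{2} \gamma_{23}
Summing the partial products and collecting blades:
Answer: \frac{31}{15} - \frac{43}{30} \gamma_{12} + \frac{339}{100} \gamma_{13} + \frac{17}{10} \gamma_{23}


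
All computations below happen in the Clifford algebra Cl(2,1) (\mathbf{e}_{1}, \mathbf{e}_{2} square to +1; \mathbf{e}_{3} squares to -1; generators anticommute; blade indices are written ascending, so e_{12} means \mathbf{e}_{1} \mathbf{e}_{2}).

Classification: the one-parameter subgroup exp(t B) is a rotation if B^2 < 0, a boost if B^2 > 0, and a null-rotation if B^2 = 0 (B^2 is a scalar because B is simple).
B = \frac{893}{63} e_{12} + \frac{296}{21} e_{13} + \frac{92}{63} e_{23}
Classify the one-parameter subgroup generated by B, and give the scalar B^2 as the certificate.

B^2 term by term: the squares give (\frac{893}{63})^2*(e_{12})^2 + (\frac{296}{21})^2*(e_{13})^2 + (\frac{92}{63})^2*(e_{23})^2 = \frac{797449}{3969}*(-1) + \frac{87616}{441}*(+1) + \frac{8464}{3969}*(+1) = -\frac{1}{9} (each basis 2-blade squares to minus the product of its generators' squares); cross terms between blades sharing an index anticommute and cancel. So B^2 = -\frac{1}{9}.
Answer: rotation, certificate B^2 = -\frac{1}{9}. Because -\frac{1}{9} is invariant under every versor sandwich, the classification follows from its sign alone.


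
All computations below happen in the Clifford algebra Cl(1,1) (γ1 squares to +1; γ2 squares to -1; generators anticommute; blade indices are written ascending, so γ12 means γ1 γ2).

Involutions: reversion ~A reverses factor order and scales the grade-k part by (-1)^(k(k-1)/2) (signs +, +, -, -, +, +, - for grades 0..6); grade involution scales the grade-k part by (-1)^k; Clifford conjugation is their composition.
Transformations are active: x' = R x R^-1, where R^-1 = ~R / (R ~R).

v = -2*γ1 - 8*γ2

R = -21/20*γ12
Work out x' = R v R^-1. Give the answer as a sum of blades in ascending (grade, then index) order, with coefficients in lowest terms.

~R = 21/20*γ12, and R ~R = -441/400, so R^-1 = ~R / (-441/400).
R v = -42/5*γ1 - 21/10*γ2
Answer: 2*γ1 + 8*γ2


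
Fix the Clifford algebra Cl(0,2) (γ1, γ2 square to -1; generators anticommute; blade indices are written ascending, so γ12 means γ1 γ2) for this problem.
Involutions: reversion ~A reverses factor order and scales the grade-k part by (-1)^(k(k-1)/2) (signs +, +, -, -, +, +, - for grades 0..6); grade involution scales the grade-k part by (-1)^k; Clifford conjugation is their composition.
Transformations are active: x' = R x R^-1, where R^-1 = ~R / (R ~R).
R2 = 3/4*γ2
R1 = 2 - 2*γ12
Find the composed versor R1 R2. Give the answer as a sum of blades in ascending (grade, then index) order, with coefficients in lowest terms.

Distribute over the terms of R2 (each basis-blade product reordered to ascending indices, repeated generators contracted through their squares):
R1 (3/4*γ2) = 3/2*γ1 + 3/2*γ2
Answer: 3/2*γ1 + 3/2*γ2


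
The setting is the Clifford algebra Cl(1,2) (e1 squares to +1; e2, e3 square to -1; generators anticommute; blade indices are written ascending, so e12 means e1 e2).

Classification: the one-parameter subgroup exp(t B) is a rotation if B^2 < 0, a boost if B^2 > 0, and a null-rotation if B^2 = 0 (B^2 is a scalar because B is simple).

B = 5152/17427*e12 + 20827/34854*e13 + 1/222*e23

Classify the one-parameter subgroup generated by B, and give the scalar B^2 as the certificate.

B^2 term by term: the squares give (5152/17427)^2*(e12)^2 + (20827/34854)^2*(e13)^2 + (1/222)^2*(e23)^2 = 26543104/303700329*(+1) + 433763929/1214801316*(+1) + 1/49284*(-1) = 4/9 (each basis 2-blade squares to minus the product of its generators' squares); cross terms between blades sharing an index anticommute and cancel. So B^2 = 4/9.
Answer: boost, certificate B^2 = 4/9. One invariant decides it: the square 4/9 survives every conjugation, and its sign is exactly the classification.


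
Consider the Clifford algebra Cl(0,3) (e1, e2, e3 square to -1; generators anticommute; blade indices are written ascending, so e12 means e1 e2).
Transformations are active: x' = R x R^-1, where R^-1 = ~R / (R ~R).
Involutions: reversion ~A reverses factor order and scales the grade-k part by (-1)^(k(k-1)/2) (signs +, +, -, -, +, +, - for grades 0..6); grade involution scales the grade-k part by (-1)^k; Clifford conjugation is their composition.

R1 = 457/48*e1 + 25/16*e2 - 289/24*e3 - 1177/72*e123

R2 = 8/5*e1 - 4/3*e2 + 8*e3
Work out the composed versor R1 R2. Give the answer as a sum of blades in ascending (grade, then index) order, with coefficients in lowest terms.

Distribute over the terms of R2 (each basis-blade product reordered to ascending indices, repeated generators contracted through their squares):
R1 (8/5*e1) = -457/30 - 5/2*e12 + 289/15*e13 + 1177/45*e23
R1 (-4/3*e2) = 25/12 - 457/36*e12 + 1177/54*e13 - 289/18*e23
R1 (8*e3) = 289/3 + 1177/9*e12 + 457/6*e13 + 25/2*e23
Summing the partial products and collecting blades:
Answer: 4991/60 + 1387/12*e12 + 15826/135*e13 + 113/5*e23


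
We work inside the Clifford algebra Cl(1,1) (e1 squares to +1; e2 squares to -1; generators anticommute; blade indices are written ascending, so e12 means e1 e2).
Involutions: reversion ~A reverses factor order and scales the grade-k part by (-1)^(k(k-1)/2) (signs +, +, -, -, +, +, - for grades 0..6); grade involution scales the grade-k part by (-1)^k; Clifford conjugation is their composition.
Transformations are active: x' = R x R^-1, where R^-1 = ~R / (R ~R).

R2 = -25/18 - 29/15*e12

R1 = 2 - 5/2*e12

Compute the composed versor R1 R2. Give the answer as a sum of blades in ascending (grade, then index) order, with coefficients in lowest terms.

Distribute over the terms of R1 (each basis-blade product reordered to ascending indices, repeated generators contracted through their squares):
(2) R2 = -25/9 - 58/15*e12
(-5/2*e12) R2 = 29/6 + 125/36*e12
Summing the partial products and collecting blades:
Answer: 37/18 - 71/180*e12


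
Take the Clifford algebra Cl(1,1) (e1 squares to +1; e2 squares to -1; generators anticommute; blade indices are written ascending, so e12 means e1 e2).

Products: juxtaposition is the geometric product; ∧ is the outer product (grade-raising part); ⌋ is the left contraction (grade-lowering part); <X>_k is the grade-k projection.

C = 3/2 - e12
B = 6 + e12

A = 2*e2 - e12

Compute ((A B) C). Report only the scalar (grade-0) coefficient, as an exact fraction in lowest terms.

step 1: -1 + 2*e1 + 12*e2 - 6*e12
step 2: 9/2 - 9*e1 + 16*e2 - 8*e12
Answer: 9/2


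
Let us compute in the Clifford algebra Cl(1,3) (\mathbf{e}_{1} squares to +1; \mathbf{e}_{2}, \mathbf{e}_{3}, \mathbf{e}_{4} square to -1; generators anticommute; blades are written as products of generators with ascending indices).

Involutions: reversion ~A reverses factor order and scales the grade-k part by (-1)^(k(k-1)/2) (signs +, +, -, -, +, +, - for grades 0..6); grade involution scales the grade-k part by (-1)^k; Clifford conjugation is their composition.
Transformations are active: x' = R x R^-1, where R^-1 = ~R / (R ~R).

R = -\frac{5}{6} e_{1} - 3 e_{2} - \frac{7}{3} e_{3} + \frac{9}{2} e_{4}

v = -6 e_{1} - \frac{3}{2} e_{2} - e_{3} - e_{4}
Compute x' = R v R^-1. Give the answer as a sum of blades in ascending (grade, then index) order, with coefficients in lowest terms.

~R = -\frac{5}{6} e_{1} - 3 e_{2} - \frac{7}{3} e_{3} + \frac{9}{2} e_{4}, and R ~R = -34, so R^-1 = ~R / (-34).
R v = \frac{8}{3} - \frac{67}{4} e_{1} e_{2} - \frac{79}{6} e_{1} e_{3} + \frac{167}{6} e_{1} e_{4} - \frac{1}{2} e_{2} e_{3} + \frac{39}{4} e_{2} e_{4} + \frac{41}{6} e_{3} e_{4}
Answer: \frac{938}{153} e_{1} + \frac{67}{34} e_{2} + \frac{209}{153} e_{3} + \frac{5}{17} e_{4}


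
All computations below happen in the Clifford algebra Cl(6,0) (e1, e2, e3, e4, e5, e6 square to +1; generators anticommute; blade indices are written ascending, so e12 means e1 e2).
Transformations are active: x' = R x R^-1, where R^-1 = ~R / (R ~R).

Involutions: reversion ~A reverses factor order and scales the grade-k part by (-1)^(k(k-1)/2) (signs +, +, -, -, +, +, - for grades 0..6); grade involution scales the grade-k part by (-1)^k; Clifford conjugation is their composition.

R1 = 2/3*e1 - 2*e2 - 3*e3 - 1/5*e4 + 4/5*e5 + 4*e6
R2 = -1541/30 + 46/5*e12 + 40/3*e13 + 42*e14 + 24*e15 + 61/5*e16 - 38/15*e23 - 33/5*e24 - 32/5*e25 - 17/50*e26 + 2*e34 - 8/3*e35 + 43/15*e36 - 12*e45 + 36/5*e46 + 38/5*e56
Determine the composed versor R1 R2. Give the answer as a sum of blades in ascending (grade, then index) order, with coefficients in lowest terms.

Distribute over the terms of R1 (each basis-blade product reordered to ascending indices, repeated generators contracted through their squares):
(2/3*e1) R2 = -1541/45*e1 + 92/15*e2 + 80/9*e3 + 28*e4 + 16*e5 + 122/15*e6 - 76/45*e123 - 22/5*e124 - 64/15*e125 - 17/75*e126 + 4/3*e134 - 16/9*e135 + 86/45*e136 - 8*e145 + 24/5*e146 + 76/15*e156
(-2*e2) R2 = 92/5*e1 + 1541/15*e2 + 76/15*e3 + 66/5*e4 + 64/5*e5 + 17/25*e6 + 80/3*e123 + 84*e124 + 48*e125 + 122/5*e126 - 4*e234 + 16/3*e235 - 86/15*e236 + 24*e245 - 72/5*e246 - 76/5*e256
(-3*e3) R2 = 40*e1 - 38/5*e2 + 1541/10*e3 - 6*e4 + 8*e5 - 43/5*e6 - 138/5*e123 + 126*e134 + 72*e135 + 183/5*e136 - 99/5*e234 - 96/5*e235 - 51/50*e236 + 36*e345 - 108/5*e346 - 114/5*e356
(-1/5*e4) R2 = 42/5*e1 - 33/25*e2 + 2/5*e3 + 1541/150*e4 + 12/5*e5 - 36/25*e6 - 46/25*e124 - 8/3*e134 + 24/5*e145 + 61/25*e146 + 38/75*e234 - 32/25*e245 - 17/250*e246 - 8/15*e345 + 43/75*e346 - 38/25*e456
(4/5*e5) R2 = -96/5*e1 + 128/25*e2 + 32/15*e3 + 48/5*e4 - 3082/75*e5 + 152/25*e6 + 184/25*e125 + 32/3*e135 + 168/5*e145 - 244/25*e156 - 152/75*e235 - 132/25*e245 + 34/125*e256 + 8/5*e345 - 172/75*e356 - 144/25*e456
(4*e6) R2 = -244/5*e1 + 34/25*e2 - 172/15*e3 - 144/5*e4 - 152/5*e5 - 3082/15*e6 + 184/5*e126 + 160/3*e136 + 168*e146 + 96*e156 - 152/15*e236 - 132/5*e246 - 128/5*e256 + 8*e346 - 32/3*e356 - 48*e456
Summing the partial products and collecting blades:
Answer: -319/9*e1 + 7982/75*e2 + 14321/90*e3 + 3941/150*e4 - 2422/75*e5 - 15046/75*e6 - 118/45*e123 + 1944/25*e124 + 3832/75*e125 + 4573/75*e126 + 374/3*e134 + 728/9*e135 + 4133/45*e136 + 152/5*e145 + 4381/25*e146 + 6848/75*e156 - 1747/75*e234 - 1192/75*e235 - 2533/150*e236 + 436/25*e245 - 10217/250*e246 - 5066/125*e256 + 556/15*e345 - 977/75*e346 - 894/25*e356 - 1382/25*e456


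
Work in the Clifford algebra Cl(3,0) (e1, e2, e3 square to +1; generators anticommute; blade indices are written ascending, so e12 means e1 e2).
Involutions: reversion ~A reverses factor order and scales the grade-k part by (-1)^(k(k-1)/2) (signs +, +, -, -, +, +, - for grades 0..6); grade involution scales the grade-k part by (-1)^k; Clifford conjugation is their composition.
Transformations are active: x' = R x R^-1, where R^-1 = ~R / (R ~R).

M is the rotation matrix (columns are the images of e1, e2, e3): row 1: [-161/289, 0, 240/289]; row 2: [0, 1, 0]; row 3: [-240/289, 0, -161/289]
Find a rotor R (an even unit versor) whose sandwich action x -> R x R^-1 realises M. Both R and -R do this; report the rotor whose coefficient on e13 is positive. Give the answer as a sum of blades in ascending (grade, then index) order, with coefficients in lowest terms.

Method: write R = a + b12*e12 + b13*e13 + b23*e23 with a^2 + b12^2 + b13^2 + b23^2 = 1 (so R^-1 = ~R). Expanding the columns R e_j ~R gives tr M = 4a^2 - 1 and, from the antisymmetric part, M21 - M12 = -4a*b12, M13 - M31 = 4a*b13, M32 - M23 = -4a*b23.
Here tr M = -33/289, so a^2 = (1 + tr M)/4 = 64/289 and a = ±8/17. Taking a = 8/17: M21 - M12 = 0, M13 - M31 = 480/289, M32 - M23 = 0, giving b12 = 0, b13 = 15/17, b23 = 0, i.e. R = 8/17 + 15/17*e13.
Its e13 coefficient is already positive.
Answer: 8/17 + 15/17*e13. Note: both R and -R realise this M (trace -33/289); the covering map identifies them, and the e13-coefficient sign is the tie-breaker.


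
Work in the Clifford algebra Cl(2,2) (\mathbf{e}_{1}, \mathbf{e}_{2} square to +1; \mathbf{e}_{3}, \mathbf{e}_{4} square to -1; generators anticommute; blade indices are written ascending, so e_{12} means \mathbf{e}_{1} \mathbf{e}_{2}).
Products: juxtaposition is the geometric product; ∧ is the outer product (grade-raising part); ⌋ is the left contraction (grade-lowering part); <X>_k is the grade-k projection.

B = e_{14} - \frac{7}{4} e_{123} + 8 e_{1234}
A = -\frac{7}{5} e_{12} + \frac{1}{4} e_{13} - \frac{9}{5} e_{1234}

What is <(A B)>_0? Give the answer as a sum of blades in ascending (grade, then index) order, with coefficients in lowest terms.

step 1: -\frac{72}{5} + \frac{7}{16} e_{2} - \frac{49}{20} e_{3} - \frac{63}{20} e_{4} - \frac{9}{5} e_{23} - \frac{3}{5} e_{24} + \frac{219}{20} e_{34}
step 2: -\frac{72}{5}
Answer: -\frac{72}{5}


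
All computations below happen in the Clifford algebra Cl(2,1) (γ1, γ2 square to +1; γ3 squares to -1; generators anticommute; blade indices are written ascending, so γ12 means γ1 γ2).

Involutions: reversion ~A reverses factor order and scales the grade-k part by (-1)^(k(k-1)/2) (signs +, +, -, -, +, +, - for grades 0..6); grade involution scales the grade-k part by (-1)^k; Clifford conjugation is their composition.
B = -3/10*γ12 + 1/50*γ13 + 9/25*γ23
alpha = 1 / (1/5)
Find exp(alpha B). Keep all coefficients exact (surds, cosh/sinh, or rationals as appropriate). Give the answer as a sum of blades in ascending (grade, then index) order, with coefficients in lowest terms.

B^2 term by term: the squares give (-3/10)^2*(γ12)^2 + (1/50)^2*(γ13)^2 + (9/25)^2*(γ23)^2 = 9/100*(-1) + 1/2500*(+1) + 81/625*(+1) = 1/25 (each basis 2-blade squares to minus the product of its generators' squares); cross terms between blades sharing an index anticommute and cancel. So B^2 = 1/25.
B^2 = 1/25 — hyperbolic case — the even/odd split gives cosh and sinh: l = 1/5, alpha*l = 1, so exp(alpha B) = cosh(1) + (sinh(1)/(1/5))*B = cosh(1) + (5*sinh(1))*B.
Answer: cosh(1) - 3*sinh(1)/2*γ12 + sinh(1)/10*γ13 + 9*sinh(1)/5*γ23


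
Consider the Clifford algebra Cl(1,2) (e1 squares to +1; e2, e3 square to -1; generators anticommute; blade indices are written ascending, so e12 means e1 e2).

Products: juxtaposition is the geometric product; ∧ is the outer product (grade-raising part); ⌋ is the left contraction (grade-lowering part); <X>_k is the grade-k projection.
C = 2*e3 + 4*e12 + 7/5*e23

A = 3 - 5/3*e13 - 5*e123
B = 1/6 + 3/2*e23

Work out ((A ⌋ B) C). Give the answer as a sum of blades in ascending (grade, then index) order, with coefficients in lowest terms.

step 1: 1/2 + 9/2*e23
step 2: -63/10 - 9*e2 + e3 + 2*e12 + 18*e13 + 7/10*e23
Answer: -63/10 - 9*e2 + e3 + 2*e12 + 18*e13 + 7/10*e23


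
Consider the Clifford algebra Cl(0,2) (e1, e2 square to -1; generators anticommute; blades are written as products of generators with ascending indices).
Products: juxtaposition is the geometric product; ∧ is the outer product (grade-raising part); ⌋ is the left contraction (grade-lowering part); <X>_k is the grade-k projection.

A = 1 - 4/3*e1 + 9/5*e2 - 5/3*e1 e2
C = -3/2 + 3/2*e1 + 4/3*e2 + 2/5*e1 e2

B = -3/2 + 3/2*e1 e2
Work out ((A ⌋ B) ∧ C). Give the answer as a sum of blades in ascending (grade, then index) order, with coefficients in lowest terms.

step 1: 1 + 27/10*e1 + 2*e2 + 3/2*e1 e2
step 2: -3/2 - 51/20*e1 - 5/3*e2 - 5/4*e1 e2
Answer: -3/2 - 51/20*e1 - 5/3*e2 - 5/4*e1 e2


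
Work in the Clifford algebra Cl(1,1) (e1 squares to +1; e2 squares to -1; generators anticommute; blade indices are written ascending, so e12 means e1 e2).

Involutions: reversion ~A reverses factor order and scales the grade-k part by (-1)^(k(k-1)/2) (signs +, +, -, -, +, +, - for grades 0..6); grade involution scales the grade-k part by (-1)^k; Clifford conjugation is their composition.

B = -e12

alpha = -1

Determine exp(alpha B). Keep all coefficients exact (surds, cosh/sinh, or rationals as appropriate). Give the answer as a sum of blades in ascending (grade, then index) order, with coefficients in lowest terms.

B^2 = (-1)^2*(e12)^2 = 1*(+1) = 1 (a basis 2-blade squares to minus the product of its generators' squares).
B^2 = 1 — hyperbolic case — the even/odd split gives cosh and sinh: l = 1, alpha*l = -1, so exp(alpha B) = cosh(-1) + (sinh(-1)/1)*B = cosh(1) + (-sinh(1))*B.
Answer: cosh(1) + sinh(1)*e12


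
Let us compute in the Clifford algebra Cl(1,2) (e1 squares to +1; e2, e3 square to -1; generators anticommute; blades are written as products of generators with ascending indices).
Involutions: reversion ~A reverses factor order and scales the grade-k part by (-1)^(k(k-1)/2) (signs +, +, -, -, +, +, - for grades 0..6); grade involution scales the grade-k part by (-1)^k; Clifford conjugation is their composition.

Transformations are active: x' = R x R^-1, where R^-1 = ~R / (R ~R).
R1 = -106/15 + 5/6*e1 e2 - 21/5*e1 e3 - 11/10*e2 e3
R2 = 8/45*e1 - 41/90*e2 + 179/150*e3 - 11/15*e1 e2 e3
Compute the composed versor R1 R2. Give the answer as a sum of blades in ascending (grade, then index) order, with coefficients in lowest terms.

Distribute over the terms of R1 (each basis-blade product reordered to ascending indices, repeated generators contracted through their squares):
(-106/15) R2 = -848/675*e1 + 2173/675*e2 - 9487/1125*e3 + 1166/225*e1 e2 e3
(5/6*e1 e2) R2 = 41/108*e1 - 4/27*e2 - 11/18*e3 + 179/180*e1 e2 e3
(-21/5*e1 e3) R2 = 1253/250*e1 - 77/25*e2 + 56/75*e3 - 287/150*e1 e2 e3
(-11/10*e2 e3) R2 = -121/150*e1 + 1969/1500*e2 + 451/900*e3 - 44/225*e1 e2 e3
Summing the partial products and collecting blades:
Answer: 4993/1500*e1 + 5867/4500*e2 - 35083/4500*e3 + 3661/900*e1 e2 e3


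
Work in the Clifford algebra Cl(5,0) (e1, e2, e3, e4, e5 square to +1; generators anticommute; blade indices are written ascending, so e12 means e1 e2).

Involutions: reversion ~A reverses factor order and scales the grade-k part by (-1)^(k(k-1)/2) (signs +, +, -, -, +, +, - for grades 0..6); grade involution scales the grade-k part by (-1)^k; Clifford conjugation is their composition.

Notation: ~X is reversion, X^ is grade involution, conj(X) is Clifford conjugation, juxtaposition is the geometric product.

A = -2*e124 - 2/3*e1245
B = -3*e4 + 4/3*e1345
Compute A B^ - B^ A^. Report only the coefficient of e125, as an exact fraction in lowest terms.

first term: -6*e12 - 8/9*e23 + 2*e125 + 8/3*e235
second term: 6*e12 + 8/9*e23 - 2*e125 - 8/3*e235
Answer: 4


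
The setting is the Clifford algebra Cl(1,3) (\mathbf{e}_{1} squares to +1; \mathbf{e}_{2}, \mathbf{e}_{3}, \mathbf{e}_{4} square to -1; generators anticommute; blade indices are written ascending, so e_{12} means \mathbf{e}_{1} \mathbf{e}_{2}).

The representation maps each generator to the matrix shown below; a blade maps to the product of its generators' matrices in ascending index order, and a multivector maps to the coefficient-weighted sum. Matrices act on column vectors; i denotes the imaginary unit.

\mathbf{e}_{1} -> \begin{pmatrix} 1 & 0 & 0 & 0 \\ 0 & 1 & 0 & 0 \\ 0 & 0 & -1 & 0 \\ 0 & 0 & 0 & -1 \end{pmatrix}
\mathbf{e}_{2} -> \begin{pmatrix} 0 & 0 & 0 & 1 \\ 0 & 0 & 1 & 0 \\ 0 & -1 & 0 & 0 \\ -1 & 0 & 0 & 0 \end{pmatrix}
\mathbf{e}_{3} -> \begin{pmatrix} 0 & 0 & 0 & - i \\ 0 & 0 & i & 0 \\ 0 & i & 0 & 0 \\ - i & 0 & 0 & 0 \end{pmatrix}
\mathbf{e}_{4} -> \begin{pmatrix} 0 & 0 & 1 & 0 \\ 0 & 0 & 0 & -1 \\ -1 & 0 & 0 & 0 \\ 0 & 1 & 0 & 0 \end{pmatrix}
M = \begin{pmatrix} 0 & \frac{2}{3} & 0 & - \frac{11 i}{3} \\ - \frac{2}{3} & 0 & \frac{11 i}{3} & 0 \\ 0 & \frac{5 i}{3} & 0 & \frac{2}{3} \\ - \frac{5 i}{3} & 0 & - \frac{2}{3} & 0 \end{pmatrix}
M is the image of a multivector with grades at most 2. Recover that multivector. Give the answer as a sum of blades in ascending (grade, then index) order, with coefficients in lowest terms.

Method: the blade images are trace-orthogonal — tr(rho(e_A) rho(e_B)^-1) = 4 if A = B and 0 otherwise — and rho(e_A)^-1 = (e_A)^2 * rho(e_A) with (e_A)^2 = +1 or -1, so the coefficient of e_A in the preimage is (e_A)^2 * tr(M rho(e_A))/4.
Nonzero projections over blades of grade <= 2: e_{3}: (e_{3})^2 = -1, tr(M rho(e_{3})) = - \frac{32}{3}, coefficient \frac{8}{3}; e_{13}: (e_{13})^2 = +1, tr(M rho(e_{13})) = 4, coefficient 1; e_{24}: (e_{24})^2 = -1, tr(M rho(e_{24})) = - \frac{8}{3}, coefficient \frac{2}{3}. Every other blade of grade <= 2 projects to 0.
Answer: \frac{8}{3} e_{3} + e_{13} + \frac{2}{3} e_{24}


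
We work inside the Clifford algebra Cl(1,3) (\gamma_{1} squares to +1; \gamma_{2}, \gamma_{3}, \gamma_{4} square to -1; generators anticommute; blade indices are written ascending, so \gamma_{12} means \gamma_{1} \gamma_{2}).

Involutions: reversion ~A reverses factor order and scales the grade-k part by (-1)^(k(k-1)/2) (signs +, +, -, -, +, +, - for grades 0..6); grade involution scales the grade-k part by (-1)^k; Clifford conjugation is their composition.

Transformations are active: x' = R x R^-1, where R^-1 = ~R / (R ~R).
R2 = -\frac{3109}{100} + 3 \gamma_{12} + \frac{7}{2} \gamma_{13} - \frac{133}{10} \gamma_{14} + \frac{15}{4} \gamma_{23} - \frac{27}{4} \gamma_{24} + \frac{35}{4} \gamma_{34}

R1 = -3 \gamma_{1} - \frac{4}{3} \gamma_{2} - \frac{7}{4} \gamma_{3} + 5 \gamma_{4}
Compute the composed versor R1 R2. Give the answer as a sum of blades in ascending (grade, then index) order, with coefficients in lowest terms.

Distribute over the terms of R1 (each basis-blade product reordered to ascending indices, repeated generators contracted through their squares):
(-3 \gamma_{1}) R2 = \frac{9327}{100} \gamma_{1} - 9 \gamma_{2} - \frac{21}{2} \gamma_{3} + \frac{399}{10} \gamma_{4} - \frac{45}{4} \gamma_{123} + \frac{81}{4} \gamma_{124} - \frac{105}{4} \gamma_{134}
(-\frac{4}{3} \gamma_{2}) R2 = -4 \gamma_{1} + \frac{3109}{75} \gamma_{2} + 5 \gamma_{3} - 9 \gamma_{4} + \frac{14}{3} \gamma_{123} - \frac{266}{15} \gamma_{124} - \frac{35}{3} \gamma_{234}
(-\frac{7}{4} \gamma_{3}) R2 = -\frac{49}{8} \gamma_{1} - \frac{105}{16} \gamma_{2} + \frac{21763}{400} \gamma_{3} + \frac{245}{16} \gamma_{4} - \frac{21}{4} \gamma_{123} - \frac{931}{40} \gamma_{134} - \frac{189}{16} \gamma_{234}
(5 \gamma_{4}) R2 = -\frac{133}{2} \gamma_{1} - \frac{135}{4} \gamma_{2} + \frac{175}{4} \gamma_{3} - \frac{3109}{20} \gamma_{4} + 15 \gamma_{124} + \frac{35}{2} \gamma_{134} + \frac{75}{4} \gamma_{234}
Summing the partial products and collecting blades:
Answer: \frac{3329}{200} \gamma_{1} - \frac{9431}{1200} \gamma_{2} + \frac{37063}{400} \gamma_{3} - \frac{8739}{80} \gamma_{4} - \frac{71}{6} \gamma_{123} + \frac{1051}{60} \gamma_{124} - \frac{1281}{40} \gamma_{134} - \frac{227}{48} \gamma_{234}


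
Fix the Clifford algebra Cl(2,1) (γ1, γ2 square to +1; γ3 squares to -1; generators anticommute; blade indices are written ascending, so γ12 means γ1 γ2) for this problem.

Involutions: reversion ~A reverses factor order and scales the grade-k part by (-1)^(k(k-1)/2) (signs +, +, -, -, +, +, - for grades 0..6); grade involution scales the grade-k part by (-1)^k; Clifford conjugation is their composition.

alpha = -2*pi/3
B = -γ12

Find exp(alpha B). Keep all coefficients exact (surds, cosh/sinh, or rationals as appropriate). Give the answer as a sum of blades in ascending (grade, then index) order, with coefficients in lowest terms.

B^2 = (-1)^2*(γ12)^2 = 1*(-1) = -1 (a basis 2-blade squares to minus the product of its generators' squares).
B^2 = -1 — circular case — the even/odd split gives cos and sin: l = 1, alpha*l = -2*pi/3, so exp(alpha B) = cos(-2*pi/3) + (sin(-2*pi/3)/1)*B = -1/2 + (-sqrt(3)/2)*B.
Answer: -1/2 + sqrt(3)/2*γ12


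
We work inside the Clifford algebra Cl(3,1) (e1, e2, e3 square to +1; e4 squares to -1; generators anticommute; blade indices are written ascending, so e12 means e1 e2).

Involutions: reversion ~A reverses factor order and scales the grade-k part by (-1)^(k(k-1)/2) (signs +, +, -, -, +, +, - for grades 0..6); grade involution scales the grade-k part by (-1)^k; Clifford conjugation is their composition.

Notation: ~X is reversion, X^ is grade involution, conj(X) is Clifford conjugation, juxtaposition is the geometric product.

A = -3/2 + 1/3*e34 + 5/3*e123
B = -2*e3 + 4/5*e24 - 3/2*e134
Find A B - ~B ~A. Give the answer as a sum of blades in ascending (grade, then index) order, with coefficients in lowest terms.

first term: -1/2*e1 + 3*e3 + 2/3*e4 - 10/3*e12 - 4/15*e23 - 37/10*e24 + 11/12*e134
second term: -1/2*e1 + 3*e3 + 2/3*e4 + 10/3*e12 + 4/15*e23 + 37/10*e24 - 11/12*e134
Answer: -20/3*e12 - 8/15*e23 - 37/5*e24 + 11/6*e134


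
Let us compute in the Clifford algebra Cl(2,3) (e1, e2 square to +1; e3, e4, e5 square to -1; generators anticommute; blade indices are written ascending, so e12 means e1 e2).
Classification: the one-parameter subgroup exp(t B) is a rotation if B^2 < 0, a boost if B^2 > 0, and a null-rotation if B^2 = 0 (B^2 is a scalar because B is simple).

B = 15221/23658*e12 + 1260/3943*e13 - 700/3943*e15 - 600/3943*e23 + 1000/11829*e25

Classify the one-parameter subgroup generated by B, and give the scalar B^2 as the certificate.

B^2 term by term: the squares give (15221/23658)^2*(e12)^2 + (1260/3943)^2*(e13)^2 + (-700/3943)^2*(e15)^2 + (-600/3943)^2*(e23)^2 + (1000/11829)^2*(e25)^2 = 231678841/559700964*(-1) + 1587600/15547249*(+1) + 490000/15547249*(+1) + 360000/15547249*(+1) + 1000000/139925241*(+1) = -1/4 (each basis 2-blade squares to minus the product of its generators' squares); cross terms between blades sharing an index anticommute and cancel; the commuting (index-disjoint) pairs give grade-4 terms 2*c*c'*(blade product), which cancel blade by blade — e1235: -840000/15547249 + 840000/15547249 = 0 — confirming B is simple. So B^2 = -1/4.
Answer: rotation, certificate B^2 = -1/4. The invariant at work: B^2 = -1/4 is unchanged by conjugation, hence its sign classifies the subgroup whatever basis B is written in.


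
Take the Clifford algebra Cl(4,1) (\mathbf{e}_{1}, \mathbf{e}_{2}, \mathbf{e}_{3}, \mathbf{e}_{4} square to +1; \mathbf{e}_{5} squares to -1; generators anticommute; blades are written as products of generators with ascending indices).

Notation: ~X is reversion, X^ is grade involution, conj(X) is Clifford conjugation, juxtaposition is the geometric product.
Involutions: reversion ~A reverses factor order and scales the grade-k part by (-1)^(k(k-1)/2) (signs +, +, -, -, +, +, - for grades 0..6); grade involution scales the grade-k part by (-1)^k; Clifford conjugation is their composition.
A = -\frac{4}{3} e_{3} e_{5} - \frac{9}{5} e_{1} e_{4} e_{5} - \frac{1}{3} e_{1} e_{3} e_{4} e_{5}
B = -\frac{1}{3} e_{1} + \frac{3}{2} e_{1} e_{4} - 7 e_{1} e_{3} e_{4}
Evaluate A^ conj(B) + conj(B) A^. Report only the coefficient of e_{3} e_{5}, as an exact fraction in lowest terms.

first term: \frac{151}{30} e_{5} + \frac{131}{10} e_{3} e_{5} + \frac{3}{5} e_{4} e_{5} - \frac{4}{9} e_{1} e_{3} e_{5} + \frac{28}{3} e_{1} e_{4} e_{5} + \frac{1}{9} e_{3} e_{4} e_{5} - 2 e_{1} e_{3} e_{4} e_{5}
second term: \frac{11}{30} e_{5} - \frac{121}{10} e_{3} e_{5} + \frac{3}{5} e_{4} e_{5} - \frac{4}{9} e_{1} e_{3} e_{5} - \frac{28}{3} e_{1} e_{4} e_{5} - \frac{1}{9} e_{3} e_{4} e_{5} - 2 e_{1} e_{3} e_{4} e_{5}
Answer: 1


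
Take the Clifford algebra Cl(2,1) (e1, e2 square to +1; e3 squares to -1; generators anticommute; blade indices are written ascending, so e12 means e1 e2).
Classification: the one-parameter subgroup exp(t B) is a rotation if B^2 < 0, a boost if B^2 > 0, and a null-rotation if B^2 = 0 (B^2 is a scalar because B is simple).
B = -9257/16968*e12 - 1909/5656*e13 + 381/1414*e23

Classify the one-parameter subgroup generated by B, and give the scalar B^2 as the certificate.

B^2 term by term: the squares give (-9257/16968)^2*(e12)^2 + (-1909/5656)^2*(e13)^2 + (381/1414)^2*(e23)^2 = 85692049/287913024*(-1) + 3644281/31990336*(+1) + 145161/1999396*(+1) = -1/9 (each basis 2-blade squares to minus the product of its generators' squares); cross terms between blades sharing an index anticommute and cancel. So B^2 = -1/9.
Answer: rotation, certificate B^2 = -1/9. One invariant decides it: the square -1/9 survives every conjugation, and its sign is exactly the classification.


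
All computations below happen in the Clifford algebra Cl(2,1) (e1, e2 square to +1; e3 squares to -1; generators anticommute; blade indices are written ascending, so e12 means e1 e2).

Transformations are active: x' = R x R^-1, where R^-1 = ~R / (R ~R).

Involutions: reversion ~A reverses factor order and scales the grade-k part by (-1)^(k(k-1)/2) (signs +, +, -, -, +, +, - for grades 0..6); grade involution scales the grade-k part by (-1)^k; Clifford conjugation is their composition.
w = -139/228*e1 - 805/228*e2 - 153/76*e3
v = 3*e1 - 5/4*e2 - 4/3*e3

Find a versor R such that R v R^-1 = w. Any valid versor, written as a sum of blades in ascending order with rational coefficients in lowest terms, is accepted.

Why this works: both vectors square to 1265/144, so q(v) = q(w) and R = v + w = 545/228*e1 - 545/114*e2 - 763/228*e3 carries v to w — its own direction survives, the complement (v - w)/2 flips.
Answer: 545/228*e1 - 545/114*e2 - 763/228*e3


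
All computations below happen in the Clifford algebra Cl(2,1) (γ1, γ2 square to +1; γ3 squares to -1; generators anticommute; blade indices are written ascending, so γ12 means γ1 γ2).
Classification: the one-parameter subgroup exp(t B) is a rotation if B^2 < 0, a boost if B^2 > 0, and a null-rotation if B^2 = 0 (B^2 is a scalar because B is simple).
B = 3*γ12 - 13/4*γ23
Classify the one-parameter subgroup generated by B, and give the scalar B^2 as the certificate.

B^2 term by term: the squares give (3)^2*(γ12)^2 + (-13/4)^2*(γ23)^2 = 9*(-1) + 169/16*(+1) = 25/16 (each basis 2-blade squares to minus the product of its generators' squares); cross terms between blades sharing an index anticommute and cancel. So B^2 = 25/16.
Answer: boost, certificate B^2 = 25/16. Note: conjugating B changes its blade decomposition but never the scalar B^2 = 25/16, whose sign settles the classification.


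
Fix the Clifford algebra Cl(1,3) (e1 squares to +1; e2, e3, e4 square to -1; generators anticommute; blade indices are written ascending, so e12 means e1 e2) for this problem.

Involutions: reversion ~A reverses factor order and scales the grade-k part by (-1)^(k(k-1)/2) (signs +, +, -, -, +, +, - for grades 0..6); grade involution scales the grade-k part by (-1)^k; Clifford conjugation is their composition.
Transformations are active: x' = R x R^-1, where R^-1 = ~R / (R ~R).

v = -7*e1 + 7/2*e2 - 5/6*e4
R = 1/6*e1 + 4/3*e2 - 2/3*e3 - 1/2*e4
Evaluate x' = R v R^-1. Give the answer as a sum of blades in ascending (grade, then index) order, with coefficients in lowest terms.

~R = 1/6*e1 + 4/3*e2 - 2/3*e3 - 1/2*e4, and R ~R = -22/9, so R^-1 = ~R / (-22/9).
R v = -25/4 + 119/12*e12 - 14/3*e13 - 131/36*e14 + 7/3*e23 + 23/36*e24 + 5/9*e34
Answer: 691/88*e1 + 73/22*e2 - 75/22*e3 - 455/264*e4


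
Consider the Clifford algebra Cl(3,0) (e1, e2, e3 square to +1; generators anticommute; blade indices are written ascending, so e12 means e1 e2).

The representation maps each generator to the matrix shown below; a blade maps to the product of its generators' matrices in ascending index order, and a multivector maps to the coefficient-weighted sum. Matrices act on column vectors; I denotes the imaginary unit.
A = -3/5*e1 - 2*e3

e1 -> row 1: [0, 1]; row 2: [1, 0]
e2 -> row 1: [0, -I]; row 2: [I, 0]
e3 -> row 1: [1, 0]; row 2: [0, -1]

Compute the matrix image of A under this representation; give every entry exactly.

M = (-3/5)*rho(e1) + (-2)*rho(e3), summed entrywise:
Answer: row 1: [-2, -3/5]; row 2: [-3/5, 2]
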